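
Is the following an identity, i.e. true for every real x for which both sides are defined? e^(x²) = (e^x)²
Claim: e^(x²) = (e^x)².
Test a specific point where both sides are defined: x = -2.
LHS = e^(x²) ≈ 54.5982
RHS = (e^x)² ≈ 0.0183
Since 54.5982 ≠ 0.0183, the equation fails at this point, so it cannot hold for every real x for which both sides are defined.
(e^x)² = e^(2x), and 2x ≠ x² in general.

Conclusion: No, this is NOT an identity.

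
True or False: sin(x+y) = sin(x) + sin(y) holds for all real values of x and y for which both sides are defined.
False.

Claim: sin(x+y) = sin(x) + sin(y).
Test a specific point where both sides are defined: x = π/6, y = 2π/3.
LHS = sin(x+y) ≈ 0.5000
RHS = sin(x) + sin(y) ≈ 1.3660
Since 0.5000 ≠ 1.3660, the equation fails at this point, so it cannot hold for all real values of x and y for which both sides are defined.
The correct expansion is sin(x+y) = sin(x)cos(y) + cos(x)sin(y); sine is not additive.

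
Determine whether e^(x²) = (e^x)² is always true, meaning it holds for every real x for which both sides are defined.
Claim: e^(x²) = (e^x)².
Test a specific point where both sides are defined: x = -1.
LHS = e^(x²) ≈ 2.7183
RHS = (e^x)² ≈ 0.1353
Since 2.7183 ≠ 0.1353, the equation fails at this point, so it cannot hold for every real x for which both sides are defined.
(e^x)² = e^(2x), and 2x ≠ x² in general.

Conclusion: No, this is NOT an identity.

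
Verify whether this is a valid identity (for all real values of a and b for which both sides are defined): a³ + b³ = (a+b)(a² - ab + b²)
Claim: a³ + b³ = (a+b)(a² - ab + b²).
Reasoning: Expand the right side: (a+b)(a² - ab + b²) = a³ - a²b + ab² + a²b - ab² + b³ = a³ + b³ (the middle terms cancel in pairs).
So the two sides agree for all real values of a and b for which both sides are defined.

Conclusion: Yes, this is an identity.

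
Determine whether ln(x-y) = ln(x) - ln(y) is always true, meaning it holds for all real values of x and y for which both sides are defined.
No, this is NOT an identity.

Claim: ln(x-y) = ln(x) - ln(y).
Test a specific point where both sides are defined: x = 4, y = 1/2.
LHS = ln(x-y) ≈ 1.2528
RHS = ln(x) - ln(y) ≈ 2.0794
Since 1.2528 ≠ 2.0794, the equation fails at this point, so it cannot hold for all real values of x and y for which both sides are defined.
ln(x) - ln(y) = ln(x/y), not ln(x-y).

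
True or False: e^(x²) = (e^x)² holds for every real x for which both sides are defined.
Claim: e^(x²) = (e^x)².
Test a specific point where both sides are defined: x = -1.
LHS = e^(x²) ≈ 2.7183
RHS = (e^x)² ≈ 0.1353
Since 2.7183 ≠ 0.1353, the equation fails at this point, so it cannot hold for every real x for which both sides are defined.
(e^x)² = e^(2x), and 2x ≠ x² in general.

Conclusion: False.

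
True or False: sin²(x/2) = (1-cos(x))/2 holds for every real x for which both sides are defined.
True.

Claim: sin²(x/2) = (1-cos(x))/2.
Reasoning: Use cos(2θ) = 1 - 2sin²θ with θ = x/2: cos(x) = 1 - 2sin²(x/2). Solving for sin²(x/2) gives (1 - cos(x))/2.
So the two sides agree for every real x for which both sides are defined.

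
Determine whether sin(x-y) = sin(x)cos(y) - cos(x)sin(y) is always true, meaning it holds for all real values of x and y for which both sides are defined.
Claim: sin(x-y) = sin(x)cos(y) - cos(x)sin(y).
Reasoning: Replace y by -y in sin(x+y) = sin(x)cos(y) + cos(x)sin(y) and use cos(-y) = cos(y), sin(-y) = -sin(y): sin(x-y) = sin(x)cos(y) - cos(x)sin(y).
So the two sides agree for all real values of x and y for which both sides are defined.

Conclusion: Yes, this is an identity.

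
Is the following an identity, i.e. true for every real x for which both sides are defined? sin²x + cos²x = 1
Yes, this is an identity.

Claim: sin²x + cos²x = 1.
Reasoning: The point (cos x, sin x) lies on the unit circle X² + Y² = 1, so cos²x + sin²x = 1 for every real x.
So the two sides agree for every real x for which both sides are defined.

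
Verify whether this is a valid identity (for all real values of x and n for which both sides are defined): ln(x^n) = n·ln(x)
Yes, this is an identity.

Claim: ln(x^n) = n·ln(x).
Reasoning: The right side requires x > 0. For x > 0, x^n = (e^(ln x))^n = e^(n·ln x), so taking ln of both sides gives ln(x^n) = n·ln(x).
So the two sides agree for all real values of x and n for which both sides are defined.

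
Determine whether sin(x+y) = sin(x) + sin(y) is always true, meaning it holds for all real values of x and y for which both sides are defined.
Claim: sin(x+y) = sin(x) + sin(y).
Test a specific point where both sides are defined: x = π/6, y = π/3.
LHS = sin(x+y) ≈ 1.0000
RHS = sin(x) + sin(y) ≈ 1.3660
Since 1.0000 ≠ 1.3660, the equation fails at this point, so it cannot hold for all real values of x and y for which both sides are defined.
The correct expansion is sin(x+y) = sin(x)cos(y) + cos(x)sin(y); sine is not additive.

Conclusion: No, this is NOT an identity.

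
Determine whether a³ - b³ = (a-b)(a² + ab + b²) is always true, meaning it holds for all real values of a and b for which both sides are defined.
Claim: a³ - b³ = (a-b)(a² + ab + b²).
Reasoning: Expand the right side: (a-b)(a² + ab + b²) = a³ + a²b + ab² - a²b - ab² - b³ = a³ - b³ (the middle terms cancel in pairs).
So the two sides agree for all real values of a and b for which both sides are defined.

Conclusion: Yes, this is an identity.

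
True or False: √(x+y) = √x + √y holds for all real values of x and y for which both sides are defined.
False.

Claim: √(x+y) = √x + √y.
Test a specific point where both sides are defined: x = 1/2, y = 4.
LHS = √(x+y) ≈ 2.1213
RHS = √x + √y ≈ 2.7071
Since 2.1213 ≠ 2.7071, the equation fails at this point, so it cannot hold for all real values of x and y for which both sides are defined.
Squaring the right side gives x + 2√(xy) + y, not x + y.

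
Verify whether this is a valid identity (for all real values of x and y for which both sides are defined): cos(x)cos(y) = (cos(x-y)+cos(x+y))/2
Yes, this is an identity.

Claim: cos(x)cos(y) = (cos(x-y)+cos(x+y))/2.
Reasoning: cos(x-y) = cos(x)cos(y) + sin(x)sin(y) and cos(x+y) = cos(x)cos(y) - sin(x)sin(y). Adding, cos(x-y) + cos(x+y) = 2cos(x)cos(y); divide by 2.
So the two sides agree for all real values of x and y for which both sides are defined.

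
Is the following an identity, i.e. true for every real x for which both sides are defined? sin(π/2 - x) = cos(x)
Claim: sin(π/2 - x) = cos(x).
Reasoning: Use sin(u - v) = sin(u)cos(v) - cos(u)sin(v) with u = π/2, v = x: sin(π/2)cos(x) - cos(π/2)sin(x) = 1·cos(x) - 0·sin(x) = cos(x).
So the two sides agree for every real x for which both sides are defined.

Conclusion: Yes, this is an identity.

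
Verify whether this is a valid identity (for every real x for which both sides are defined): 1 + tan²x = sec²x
Claim: 1 + tan²x = sec²x.
Reasoning: Start from sin²x + cos²x = 1 and divide every term by cos²x (allowed wherever tan x and sec x are defined): tan²x + 1 = 1/cos²x = sec²x.
So the two sides agree for every real x for which both sides are defined.

Conclusion: Yes, this is an identity.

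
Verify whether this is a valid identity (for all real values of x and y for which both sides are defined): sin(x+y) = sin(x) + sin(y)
Claim: sin(x+y) = sin(x) + sin(y).
Test a specific point where both sides are defined: x = π/6, y = π.
LHS = sin(x+y) ≈ -0.5000
RHS = sin(x) + sin(y) ≈ 0.5000
Since -0.5000 ≠ 0.5000, the equation fails at this point, so it cannot hold for all real values of x and y for which both sides are defined.
The correct expansion is sin(x+y) = sin(x)cos(y) + cos(x)sin(y); sine is not additive.

Conclusion: No, this is NOT an identity.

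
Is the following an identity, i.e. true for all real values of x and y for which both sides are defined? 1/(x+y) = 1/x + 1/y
No, this is NOT an identity.

Claim: 1/(x+y) = 1/x + 1/y.
Test a specific point where both sides are defined: x = -3, y = 5.
LHS = 1/(x+y) ≈ 0.5000
RHS = 1/x + 1/y ≈ -0.1333
Since 0.5000 ≠ -0.1333, the equation fails at this point, so it cannot hold for all real values of x and y for which both sides are defined.
1/x + 1/y = (x+y)/(xy), which is not 1/(x+y).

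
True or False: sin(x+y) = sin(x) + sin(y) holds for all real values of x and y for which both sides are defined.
False.

Claim: sin(x+y) = sin(x) + sin(y).
Test a specific point where both sides are defined: x = π/2, y = π/4.
LHS = sin(x+y) ≈ 0.7071
RHS = sin(x) + sin(y) ≈ 1.7071
Since 0.7071 ≠ 1.7071, the equation fails at this point, so it cannot hold for all real values of x and y for which both sides are defined.
The correct expansion is sin(x+y) = sin(x)cos(y) + cos(x)sin(y); sine is not additive.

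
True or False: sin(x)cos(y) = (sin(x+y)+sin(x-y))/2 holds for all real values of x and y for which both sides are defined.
Claim: sin(x)cos(y) = (sin(x+y)+sin(x-y))/2.
Reasoning: sin(x+y) = sin(x)cos(y) + cos(x)sin(y) and sin(x-y) = sin(x)cos(y) - cos(x)sin(y). Adding, sin(x+y) + sin(x-y) = 2sin(x)cos(y); divide by 2.
So the two sides agree for all real values of x and y for which both sides are defined.

Conclusion: True.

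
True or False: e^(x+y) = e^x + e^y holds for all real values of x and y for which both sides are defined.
Claim: e^(x+y) = e^x + e^y.
Test a specific point where both sides are defined: x = 5, y = 1/2.
LHS = e^(x+y) ≈ 244.6919
RHS = e^x + e^y ≈ 150.0619
Since 244.6919 ≠ 150.0619, the equation fails at this point, so it cannot hold for all real values of x and y for which both sides are defined.
The correct rule is e^(x+y) = e^x · e^y (a product, not a sum).

Conclusion: False.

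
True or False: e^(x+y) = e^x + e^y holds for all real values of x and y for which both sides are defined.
False.

Claim: e^(x+y) = e^x + e^y.
Test a specific point where both sides are defined: x = -1, y = 5.
LHS = e^(x+y) ≈ 54.5982
RHS = e^x + e^y ≈ 148.7810
Since 54.5982 ≠ 148.7810, the equation fails at this point, so it cannot hold for all real values of x and y for which both sides are defined.
The correct rule is e^(x+y) = e^x · e^y (a product, not a sum).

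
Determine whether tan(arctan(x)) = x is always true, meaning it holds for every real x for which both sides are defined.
Yes, this is an identity.

Claim: tan(arctan(x)) = x.
Reasoning: For every real x, arctan(x) is by definition the angle in (-π/2, π/2) whose tangent equals x. Taking the tangent of that angle returns x.
So the two sides agree for every real x for which both sides are defined.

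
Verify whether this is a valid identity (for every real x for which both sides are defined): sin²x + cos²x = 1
Claim: sin²x + cos²x = 1.
Reasoning: The point (cos x, sin x) lies on the unit circle X² + Y² = 1, so cos²x + sin²x = 1 for every real x.
So the two sides agree for every real x for which both sides are defined.

Conclusion: Yes, this is an identity.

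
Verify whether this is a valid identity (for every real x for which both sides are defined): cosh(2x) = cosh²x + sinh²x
Claim: cosh(2x) = cosh²x + sinh²x.
Reasoning: cosh²x = (e^(2x) + 2 + e^(-2x))/4 and sinh²x = (e^(2x) - 2 + e^(-2x))/4. Adding gives (2e^(2x) + 2e^(-2x))/4 = (e^(2x) + e^(-2x))/2 = cosh(2x).
So the two sides agree for every real x for which both sides are defined.

Conclusion: Yes, this is an identity.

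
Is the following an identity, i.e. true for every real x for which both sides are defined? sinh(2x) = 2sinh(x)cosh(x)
Yes, this is an identity.

Claim: sinh(2x) = 2sinh(x)cosh(x).
Reasoning: 2sinh(x)cosh(x) = 2 · (e^x - e^-x)/2 · (e^x + e^-x)/2 = (e^(2x) - e^(-2x))/2 = sinh(2x).
So the two sides agree for every real x for which both sides are defined.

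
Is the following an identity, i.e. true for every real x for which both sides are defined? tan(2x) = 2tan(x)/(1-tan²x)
Claim: tan(2x) = 2tan(x)/(1-tan²x).
Reasoning: tan(2x) = sin(2x)/cos(2x) = 2sin(x)cos(x) / (cos²x - sin²x). Divide numerator and denominator by cos²x: 2tan(x) / (1 - tan²x).
So the two sides agree for every real x for which both sides are defined.

Conclusion: Yes, this is an identity.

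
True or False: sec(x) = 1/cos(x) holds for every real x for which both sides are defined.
Claim: sec(x) = 1/cos(x).
Reasoning: sec(x) is by definition the reciprocal of cos(x), wherever cos(x) ≠ 0.
So the two sides agree for every real x for which both sides are defined.

Conclusion: True.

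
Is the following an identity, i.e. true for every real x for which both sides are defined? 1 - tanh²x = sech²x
Yes, this is an identity.

Claim: 1 - tanh²x = sech²x.
Reasoning: Divide cosh²x - sinh²x = 1 through by cosh²x (never zero): 1 - tanh²x = 1/cosh²x = sech²x.
So the two sides agree for every real x for which both sides are defined.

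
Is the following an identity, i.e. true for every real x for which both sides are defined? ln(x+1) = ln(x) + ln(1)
Claim: ln(x+1) = ln(x) + ln(1).
Test a specific point where both sides are defined: x = 2.
LHS = ln(x+1) ≈ 1.0986
RHS = ln(x) + ln(1) ≈ 0.6931
Since 1.0986 ≠ 0.6931, the equation fails at this point, so it cannot hold for every real x for which both sides are defined.
ln(1) = 0, so the right side is just ln(x), which differs from ln(x+1).

Conclusion: No, this is NOT an identity.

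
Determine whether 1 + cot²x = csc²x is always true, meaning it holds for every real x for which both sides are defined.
Claim: 1 + cot²x = csc²x.
Reasoning: Start from sin²x + cos²x = 1 and divide every term by sin²x (allowed wherever cot x and csc x are defined): 1 + cot²x = 1/sin²x = csc²x.
So the two sides agree for every real x for which both sides are defined.

Conclusion: Yes, this is an identity.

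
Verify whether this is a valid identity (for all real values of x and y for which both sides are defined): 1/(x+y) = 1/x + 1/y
No, this is NOT an identity.

Claim: 1/(x+y) = 1/x + 1/y.
Test a specific point where both sides are defined: x = -3, y = 2.
LHS = 1/(x+y) ≈ -1.0000
RHS = 1/x + 1/y ≈ 0.1667
Since -1.0000 ≠ 0.1667, the equation fails at this point, so it cannot hold for all real values of x and y for which both sides are defined.
1/x + 1/y = (x+y)/(xy), which is not 1/(x+y).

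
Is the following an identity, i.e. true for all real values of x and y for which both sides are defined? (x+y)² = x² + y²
No, this is NOT an identity.

Claim: (x+y)² = x² + y².
Test a specific point where both sides are defined: x = 1, y = 5.
LHS = (x+y)² ≈ 36.0000
RHS = x² + y² ≈ 26.0000
Since 36.0000 ≠ 26.0000, the equation fails at this point, so it cannot hold for all real values of x and y for which both sides are defined.
The correct expansion is (x+y)² = x² + 2xy + y²; the cross term 2xy is missing.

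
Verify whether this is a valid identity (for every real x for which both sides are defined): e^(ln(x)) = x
Yes, this is an identity.

Claim: e^(ln(x)) = x.
Reasoning: For x > 0, ln(x) is by definition the exponent p such that e^p = x. Raising e to that exponent therefore returns x: e^(ln x) = x.
So the two sides agree for every real x for which both sides are defined.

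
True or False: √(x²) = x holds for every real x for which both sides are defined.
False.

Claim: √(x²) = x.
Test a specific point where both sides are defined: x = -1.
LHS = √(x²) ≈ 1.0000
RHS = x ≈ -1.0000
Since 1.0000 ≠ -1.0000, the equation fails at this point, so it cannot hold for every real x for which both sides are defined.
√(x²) = |x|, which differs from x whenever x < 0 (both sides are defined for every real x).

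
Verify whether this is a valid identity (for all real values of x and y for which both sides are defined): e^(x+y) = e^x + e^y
Claim: e^(x+y) = e^x + e^y.
Test a specific point where both sides are defined: x = 1, y = 1/2.
LHS = e^(x+y) ≈ 4.4817
RHS = e^x + e^y ≈ 4.3670
Since 4.4817 ≠ 4.3670, the equation fails at this point, so it cannot hold for all real values of x and y for which both sides are defined.
The correct rule is e^(x+y) = e^x · e^y (a product, not a sum).

Conclusion: No, this is NOT an identity.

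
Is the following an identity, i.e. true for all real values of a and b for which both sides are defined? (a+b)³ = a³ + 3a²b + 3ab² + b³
Claim: (a+b)³ = a³ + 3a²b + 3ab² + b³.
Reasoning: (a+b)³ = (a+b)(a+b)² = (a+b)(a² + 2ab + b²) = a³ + 2a²b + ab² + a²b + 2ab² + b³ = a³ + 3a²b + 3ab² + b³.
So the two sides agree for all real values of a and b for which both sides are defined.

Conclusion: Yes, this is an identity.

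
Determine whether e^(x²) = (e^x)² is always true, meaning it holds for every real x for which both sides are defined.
No, this is NOT an identity.

Claim: e^(x²) = (e^x)².
Test a specific point where both sides are defined: x = 1.
LHS = e^(x²) ≈ 2.7183
RHS = (e^x)² ≈ 7.3891
Since 2.7183 ≠ 7.3891, the equation fails at this point, so it cannot hold for every real x for which both sides are defined.
(e^x)² = e^(2x), and 2x ≠ x² in general.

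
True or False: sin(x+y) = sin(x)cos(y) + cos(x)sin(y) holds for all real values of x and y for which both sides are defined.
Claim: sin(x+y) = sin(x)cos(y) + cos(x)sin(y).
Reasoning: By Euler's formula e^(i(x+y)) = e^(ix)·e^(iy) = (cos x + i·sin x)(cos y + i·sin y). The imaginary part of the left side is sin(x+y); the imaginary part of the product is sin(x)cos(y) + cos(x)sin(y).
So the two sides agree for all real values of x and y for which both sides are defined.

Conclusion: True.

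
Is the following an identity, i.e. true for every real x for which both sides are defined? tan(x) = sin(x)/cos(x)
Claim: tan(x) = sin(x)/cos(x).
Reasoning: For an angle x whose terminal point on the unit circle is (cos x, sin x), tan(x) is defined as the ratio (second coordinate)/(first coordinate) = sin(x)/cos(x), wherever cos(x) ≠ 0.
So the two sides agree for every real x for which both sides are defined.

Conclusion: Yes, this is an identity.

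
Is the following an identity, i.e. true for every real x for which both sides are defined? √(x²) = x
No, this is NOT an identity.

Claim: √(x²) = x.
Test a specific point where both sides are defined: x = -3.
LHS = √(x²) ≈ 3.0000
RHS = x ≈ -3.0000
Since 3.0000 ≠ -3.0000, the equation fails at this point, so it cannot hold for every real x for which both sides are defined.
√(x²) = |x|, which differs from x whenever x < 0 (both sides are defined for every real x).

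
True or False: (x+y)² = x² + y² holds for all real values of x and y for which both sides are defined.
False.

Claim: (x+y)² = x² + y².
Test a specific point where both sides are defined: x = 1/2, y = 5.
LHS = (x+y)² ≈ 30.2500
RHS = x² + y² ≈ 25.2500
Since 30.2500 ≠ 25.2500, the equation fails at this point, so it cannot hold for all real values of x and y for which both sides are defined.
The correct expansion is (x+y)² = x² + 2xy + y²; the cross term 2xy is missing.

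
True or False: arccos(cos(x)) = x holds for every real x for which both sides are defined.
False.

Claim: arccos(cos(x)) = x.
Test a specific point where both sides are defined: x = -π/3.
LHS = arccos(cos(x)) ≈ 1.0472
RHS = x ≈ -1.0472
Since 1.0472 ≠ -1.0472, the equation fails at this point, so it cannot hold for every real x for which both sides are defined.
arccos only returns values in [0, π], so arccos(cos(x)) = x holds only for x in that interval, not for all real x.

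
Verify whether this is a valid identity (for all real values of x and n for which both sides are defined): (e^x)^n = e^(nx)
Claim: (e^x)^n = e^(nx).
Reasoning: e^x is a positive real number, and for a positive base B and real exponent n, B^n = e^(n·ln B). With B = e^x, ln B = x, so (e^x)^n = e^(n·x).
So the two sides agree for all real values of x and n for which both sides are defined.

Conclusion: Yes, this is an identity.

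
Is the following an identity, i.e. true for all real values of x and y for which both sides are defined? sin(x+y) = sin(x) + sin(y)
No, this is NOT an identity.

Claim: sin(x+y) = sin(x) + sin(y).
Test a specific point where both sides are defined: x = π/2, y = -π/3.
LHS = sin(x+y) ≈ 0.5000
RHS = sin(x) + sin(y) ≈ 0.1340
Since 0.5000 ≠ 0.1340, the equation fails at this point, so it cannot hold for all real values of x and y for which both sides are defined.
The correct expansion is sin(x+y) = sin(x)cos(y) + cos(x)sin(y); sine is not additive.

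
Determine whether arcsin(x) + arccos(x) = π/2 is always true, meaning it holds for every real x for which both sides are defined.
Yes, this is an identity.

Claim: arcsin(x) + arccos(x) = π/2.
Reasoning: Both sides are defined for -1 ≤ x ≤ 1. Let θ = arcsin(x), so sin θ = x and θ ∈ [-π/2, π/2]. Then cos(π/2 - θ) = sin θ = x and π/2 - θ ∈ [0, π], which is exactly the range of arccos, so arccos(x) = π/2 - θ. Adding: arcsin(x) + arccos(x) = θ + (π/2 - θ) = π/2.
So the two sides agree for every real x for which both sides are defined.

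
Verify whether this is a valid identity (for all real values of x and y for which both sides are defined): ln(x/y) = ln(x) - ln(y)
Claim: ln(x/y) = ln(x) - ln(y).
Reasoning: Both sides are simultaneously defined only when x, y > 0. Write x = e^p, y = e^q. Then x/y = e^(p-q), so ln(x/y) = p - q = ln(x) - ln(y).
So the two sides agree for all real values of x and y for which both sides are defined.

Conclusion: Yes, this is an identity.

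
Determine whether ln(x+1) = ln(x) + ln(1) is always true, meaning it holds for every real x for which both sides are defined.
No, this is NOT an identity.

Claim: ln(x+1) = ln(x) + ln(1).
Test a specific point where both sides are defined: x = 3/2.
LHS = ln(x+1) ≈ 0.9163
RHS = ln(x) + ln(1) ≈ 0.4055
Since 0.9163 ≠ 0.4055, the equation fails at this point, so it cannot hold for every real x for which both sides are defined.
ln(1) = 0, so the right side is just ln(x), which differs from ln(x+1).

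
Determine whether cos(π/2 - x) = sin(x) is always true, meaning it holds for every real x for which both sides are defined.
Claim: cos(π/2 - x) = sin(x).
Reasoning: Use cos(u - v) = cos(u)cos(v) + sin(u)sin(v) with u = π/2, v = x: cos(π/2)cos(x) + sin(π/2)sin(x) = 0·cos(x) + 1·sin(x) = sin(x).
So the two sides agree for every real x for which both sides are defined.

Conclusion: Yes, this is an identity.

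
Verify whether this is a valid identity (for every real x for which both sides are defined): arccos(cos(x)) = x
No, this is NOT an identity.

Claim: arccos(cos(x)) = x.
Test a specific point where both sides are defined: x = -π/4.
LHS = arccos(cos(x)) ≈ 0.7854
RHS = x ≈ -0.7854
Since 0.7854 ≠ -0.7854, the equation fails at this point, so it cannot hold for every real x for which both sides are defined.
arccos only returns values in [0, π], so arccos(cos(x)) = x holds only for x in that interval, not for all real x.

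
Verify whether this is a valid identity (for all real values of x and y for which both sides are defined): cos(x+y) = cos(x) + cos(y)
Claim: cos(x+y) = cos(x) + cos(y).
Test a specific point where both sides are defined: x = π, y = π/6.
LHS = cos(x+y) ≈ -0.8660
RHS = cos(x) + cos(y) ≈ -0.1340
Since -0.8660 ≠ -0.1340, the equation fails at this point, so it cannot hold for all real values of x and y for which both sides are defined.
The correct expansion is cos(x+y) = cos(x)cos(y) - sin(x)sin(y); cosine is not additive.

Conclusion: No, this is NOT an identity.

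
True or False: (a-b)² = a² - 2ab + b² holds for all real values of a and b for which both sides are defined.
Claim: (a-b)² = a² - 2ab + b².
Reasoning: Expand: (a-b)² = (a-b)(a-b) = a·a - a·b - b·a + b·b = a² - 2ab + b².
So the two sides agree for all real values of a and b for which both sides are defined.

Conclusion: True.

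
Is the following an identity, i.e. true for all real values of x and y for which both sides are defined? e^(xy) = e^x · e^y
Claim: e^(xy) = e^x · e^y.
Test a specific point where both sides are defined: x = 1/2, y = 1/2.
LHS = e^(xy) ≈ 1.2840
RHS = e^x · e^y ≈ 2.7183
Since 1.2840 ≠ 2.7183, the equation fails at this point, so it cannot hold for all real values of x and y for which both sides are defined.
e^x · e^y = e^(x+y), not e^(xy).

Conclusion: No, this is NOT an identity.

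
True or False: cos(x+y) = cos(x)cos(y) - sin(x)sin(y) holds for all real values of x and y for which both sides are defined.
True.

Claim: cos(x+y) = cos(x)cos(y) - sin(x)sin(y).
Reasoning: By Euler's formula e^(i(x+y)) = e^(ix)·e^(iy) = (cos x + i·sin x)(cos y + i·sin y). The real part of the left side is cos(x+y); the real part of the product is cos(x)cos(y) - sin(x)sin(y) (since i·i = -1).
So the two sides agree for all real values of x and y for which both sides are defined.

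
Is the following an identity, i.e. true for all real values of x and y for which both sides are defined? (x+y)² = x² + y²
No, this is NOT an identity.

Claim: (x+y)² = x² + y².
Test a specific point where both sides are defined: x = 2, y = 2.
LHS = (x+y)² ≈ 16.0000
RHS = x² + y² ≈ 8.0000
Since 16.0000 ≠ 8.0000, the equation fails at this point, so it cannot hold for all real values of x and y for which both sides are defined.
The correct expansion is (x+y)² = x² + 2xy + y²; the cross term 2xy is missing.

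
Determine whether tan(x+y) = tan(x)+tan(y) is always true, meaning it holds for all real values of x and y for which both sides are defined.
No, this is NOT an identity.

Claim: tan(x+y) = tan(x)+tan(y).
Test a specific point where both sides are defined: x = -π/3, y = π/4.
LHS = tan(x+y) ≈ -0.2679
RHS = tan(x)+tan(y) ≈ -0.7321
Since -0.2679 ≠ -0.7321, the equation fails at this point, so it cannot hold for all real values of x and y for which both sides are defined.
The correct formula is tan(x+y) = (tan(x) + tan(y))/(1 - tan(x)tan(y)).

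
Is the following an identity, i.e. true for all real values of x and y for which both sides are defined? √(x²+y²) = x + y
Claim: √(x²+y²) = x + y.
Test a specific point where both sides are defined: x = -2, y = 3.
LHS = √(x²+y²) ≈ 3.6056
RHS = x + y ≈ 1.0000
Since 3.6056 ≠ 1.0000, the equation fails at this point, so it cannot hold for all real values of x and y for which both sides are defined.
(x+y)² = x² + 2xy + y², not x² + y², so the square root does not split this way.

Conclusion: No, this is NOT an identity.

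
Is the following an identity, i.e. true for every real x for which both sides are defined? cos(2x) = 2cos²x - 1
Claim: cos(2x) = 2cos²x - 1.
Reasoning: cos(2x) = cos²x - sin²x. Replace sin²x by 1 - cos²x: cos²x - (1 - cos²x) = 2cos²x - 1.
So the two sides agree for every real x for which both sides are defined.

Conclusion: Yes, this is an identity.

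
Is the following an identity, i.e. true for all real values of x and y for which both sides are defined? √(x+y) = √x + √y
No, this is NOT an identity.

Claim: √(x+y) = √x + √y.
Test a specific point where both sides are defined: x = 2, y = 5.
LHS = √(x+y) ≈ 2.6458
RHS = √x + √y ≈ 3.6503
Since 2.6458 ≠ 3.6503, the equation fails at this point, so it cannot hold for all real values of x and y for which both sides are defined.
Squaring the right side gives x + 2√(xy) + y, not x + y.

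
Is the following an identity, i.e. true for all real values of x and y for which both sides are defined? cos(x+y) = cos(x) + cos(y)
No, this is NOT an identity.

Claim: cos(x+y) = cos(x) + cos(y).
Test a specific point where both sides are defined: x = π/4, y = π/6.
LHS = cos(x+y) ≈ 0.2588
RHS = cos(x) + cos(y) ≈ 1.5731
Since 0.2588 ≠ 1.5731, the equation fails at this point, so it cannot hold for all real values of x and y for which both sides are defined.
The correct expansion is cos(x+y) = cos(x)cos(y) - sin(x)sin(y); cosine is not additive.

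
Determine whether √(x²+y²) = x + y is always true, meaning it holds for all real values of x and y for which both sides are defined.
No, this is NOT an identity.

Claim: √(x²+y²) = x + y.
Test a specific point where both sides are defined: x = 3/2, y = -3.
LHS = √(x²+y²) ≈ 3.3541
RHS = x + y ≈ -1.5000
Since 3.3541 ≠ -1.5000, the equation fails at this point, so it cannot hold for all real values of x and y for which both sides are defined.
(x+y)² = x² + 2xy + y², not x² + y², so the square root does not split this way.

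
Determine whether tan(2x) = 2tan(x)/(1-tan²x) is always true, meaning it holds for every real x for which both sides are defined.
Yes, this is an identity.

Claim: tan(2x) = 2tan(x)/(1-tan²x).
Reasoning: tan(2x) = sin(2x)/cos(2x) = 2sin(x)cos(x) / (cos²x - sin²x). Divide numerator and denominator by cos²x: 2tan(x) / (1 - tan²x).
So the two sides agree for every real x for which both sides are defined.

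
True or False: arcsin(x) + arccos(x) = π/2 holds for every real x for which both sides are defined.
Claim: arcsin(x) + arccos(x) = π/2.
Reasoning: Both sides are defined for -1 ≤ x ≤ 1. Let θ = arcsin(x), so sin θ = x and θ ∈ [-π/2, π/2]. Then cos(π/2 - θ) = sin θ = x and π/2 - θ ∈ [0, π], which is exactly the range of arccos, so arccos(x) = π/2 - θ. Adding: arcsin(x) + arccos(x) = θ + (π/2 - θ) = π/2.
So the two sides agree for every real x for which both sides are defined.

Conclusion: True.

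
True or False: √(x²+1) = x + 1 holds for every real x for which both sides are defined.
Claim: √(x²+1) = x + 1.
Test a specific point where both sides are defined: x = -3.
LHS = √(x²+1) ≈ 3.1623
RHS = x + 1 ≈ -2.0000
Since 3.1623 ≠ -2.0000, the equation fails at this point, so it cannot hold for every real x for which both sides are defined.
(x+1)² = x² + 2x + 1 ≠ x² + 1 unless x = 0.

Conclusion: False.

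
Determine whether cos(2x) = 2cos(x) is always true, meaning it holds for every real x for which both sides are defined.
No, this is NOT an identity.

Claim: cos(2x) = 2cos(x).
Test a specific point where both sides are defined: x = -π/4.
LHS = cos(2x) ≈ 0.0000
RHS = 2cos(x) ≈ 1.4142
Since 0.0000 ≠ 1.4142, the equation fails at this point, so it cannot hold for every real x for which both sides are defined.
The correct double-angle formula is cos(2x) = cos²x - sin²x.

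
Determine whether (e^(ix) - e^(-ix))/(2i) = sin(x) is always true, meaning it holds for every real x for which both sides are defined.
Claim: (e^(ix) - e^(-ix))/(2i) = sin(x).
Reasoning: By Euler's formula e^(ix) = cos(x) + i·sin(x) and e^(-ix) = cos(x) - i·sin(x). Subtracting cancels the cosine terms: e^(ix) - e^(-ix) = 2i·sin(x); divide by 2i.
So the two sides agree for every real x for which both sides are defined.

Conclusion: Yes, this is an identity.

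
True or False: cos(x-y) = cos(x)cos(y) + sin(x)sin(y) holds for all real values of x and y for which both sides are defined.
Claim: cos(x-y) = cos(x)cos(y) + sin(x)sin(y).
Reasoning: Replace y by -y in cos(x+y) = cos(x)cos(y) - sin(x)sin(y) and use cos(-y) = cos(y), sin(-y) = -sin(y): cos(x-y) = cos(x)cos(y) + sin(x)sin(y).
So the two sides agree for all real values of x and y for which both sides are defined.

Conclusion: True.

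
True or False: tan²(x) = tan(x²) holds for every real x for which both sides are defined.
Claim: tan²(x) = tan(x²).
Test a specific point where both sides are defined: x = π/3.
LHS = tan²(x) ≈ 3.0000
RHS = tan(x²) ≈ 1.9485
Since 3.0000 ≠ 1.9485, the equation fails at this point, so it cannot hold for every real x for which both sides are defined.
tan²(x) means (tan x)², squaring the output; tan(x²) squares the input. These are different functions.

Conclusion: False.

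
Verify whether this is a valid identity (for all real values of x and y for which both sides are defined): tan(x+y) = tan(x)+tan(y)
Claim: tan(x+y) = tan(x)+tan(y).
Test a specific point where both sides are defined: x = 2π/3, y = π/6.
LHS = tan(x+y) ≈ -0.5774
RHS = tan(x)+tan(y) ≈ -1.1547
Since -0.5774 ≠ -1.1547, the equation fails at this point, so it cannot hold for all real values of x and y for which both sides are defined.
The correct formula is tan(x+y) = (tan(x) + tan(y))/(1 - tan(x)tan(y)).

Conclusion: No, this is NOT an identity.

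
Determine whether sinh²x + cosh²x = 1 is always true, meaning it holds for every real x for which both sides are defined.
Claim: sinh²x + cosh²x = 1.
Test a specific point where both sides are defined: x = -2.
LHS = sinh²x + cosh²x ≈ 27.3082
RHS = 1 ≈ 1.0000
Since 27.3082 ≠ 1.0000, the equation fails at this point, so it cannot hold for every real x for which both sides are defined.
The correct hyperbolic identity is cosh²x - sinh²x = 1 (a difference); the sum sinh²x + cosh²x equals cosh(2x).

Conclusion: No, this is NOT an identity.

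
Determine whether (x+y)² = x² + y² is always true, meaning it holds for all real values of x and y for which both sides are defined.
No, this is NOT an identity.

Claim: (x+y)² = x² + y².
Test a specific point where both sides are defined: x = 4, y = -2.
LHS = (x+y)² ≈ 4.0000
RHS = x² + y² ≈ 20.0000
Since 4.0000 ≠ 20.0000, the equation fails at this point, so it cannot hold for all real values of x and y for which both sides are defined.
The correct expansion is (x+y)² = x² + 2xy + y²; the cross term 2xy is missing.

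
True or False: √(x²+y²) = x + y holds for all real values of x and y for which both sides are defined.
False.

Claim: √(x²+y²) = x + y.
Test a specific point where both sides are defined: x = 1/2, y = -2.
LHS = √(x²+y²) ≈ 2.0616
RHS = x + y ≈ -1.5000
Since 2.0616 ≠ -1.5000, the equation fails at this point, so it cannot hold for all real values of x and y for which both sides are defined.
(x+y)² = x² + 2xy + y², not x² + y², so the square root does not split this way.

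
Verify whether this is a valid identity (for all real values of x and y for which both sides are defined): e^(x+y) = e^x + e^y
No, this is NOT an identity.

Claim: e^(x+y) = e^x + e^y.
Test a specific point where both sides are defined: x = -2, y = -2.
LHS = e^(x+y) ≈ 0.0183
RHS = e^x + e^y ≈ 0.2707
Since 0.0183 ≠ 0.2707, the equation fails at this point, so it cannot hold for all real values of x and y for which both sides are defined.
The correct rule is e^(x+y) = e^x · e^y (a product, not a sum).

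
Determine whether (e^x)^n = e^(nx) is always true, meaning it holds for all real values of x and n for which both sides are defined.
Yes, this is an identity.

Claim: (e^x)^n = e^(nx).
Reasoning: e^x is a positive real number, and for a positive base B and real exponent n, B^n = e^(n·ln B). With B = e^x, ln B = x, so (e^x)^n = e^(n·x).
So the two sides agree for all real values of x and n for which both sides are defined.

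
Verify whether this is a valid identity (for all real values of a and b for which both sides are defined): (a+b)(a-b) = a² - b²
Yes, this is an identity.

Claim: (a+b)(a-b) = a² - b².
Reasoning: Expand: (a+b)(a-b) = a² - ab + ba - b² = a² - b² (the cross terms cancel).
So the two sides agree for all real values of a and b for which both sides are defined.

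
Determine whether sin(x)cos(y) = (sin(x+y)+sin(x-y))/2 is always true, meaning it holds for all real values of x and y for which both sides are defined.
Yes, this is an identity.

Claim: sin(x)cos(y) = (sin(x+y)+sin(x-y))/2.
Reasoning: sin(x+y) = sin(x)cos(y) + cos(x)sin(y) and sin(x-y) = sin(x)cos(y) - cos(x)sin(y). Adding, sin(x+y) + sin(x-y) = 2sin(x)cos(y); divide by 2.
So the two sides agree for all real values of x and y for which both sides are defined.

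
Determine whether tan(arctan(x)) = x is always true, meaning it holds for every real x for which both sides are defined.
Yes, this is an identity.

Claim: tan(arctan(x)) = x.
Reasoning: For every real x, arctan(x) is by definition the angle in (-π/2, π/2) whose tangent equals x. Taking the tangent of that angle returns x.
So the two sides agree for every real x for which both sides are defined.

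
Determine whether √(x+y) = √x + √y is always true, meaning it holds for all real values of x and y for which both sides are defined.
No, this is NOT an identity.

Claim: √(x+y) = √x + √y.
Test a specific point where both sides are defined: x = 3, y = 2.
LHS = √(x+y) ≈ 2.2361
RHS = √x + √y ≈ 3.1463
Since 2.2361 ≠ 3.1463, the equation fails at this point, so it cannot hold for all real values of x and y for which both sides are defined.
Squaring the right side gives x + 2√(xy) + y, not x + y.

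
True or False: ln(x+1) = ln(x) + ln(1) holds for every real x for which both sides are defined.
False.

Claim: ln(x+1) = ln(x) + ln(1).
Test a specific point where both sides are defined: x = 5.
LHS = ln(x+1) ≈ 1.7918
RHS = ln(x) + ln(1) ≈ 1.6094
Since 1.7918 ≠ 1.6094, the equation fails at this point, so it cannot hold for every real x for which both sides are defined.
ln(1) = 0, so the right side is just ln(x), which differs from ln(x+1).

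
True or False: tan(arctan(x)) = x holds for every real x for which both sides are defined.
True.

Claim: tan(arctan(x)) = x.
Reasoning: For every real x, arctan(x) is by definition the angle in (-π/2, π/2) whose tangent equals x. Taking the tangent of that angle returns x.
So the two sides agree for every real x for which both sides are defined.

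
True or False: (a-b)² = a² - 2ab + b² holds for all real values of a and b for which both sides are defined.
Claim: (a-b)² = a² - 2ab + b².
Reasoning: Expand: (a-b)² = (a-b)(a-b) = a·a - a·b - b·a + b·b = a² - 2ab + b².
So the two sides agree for all real values of a and b for which both sides are defined.

Conclusion: True.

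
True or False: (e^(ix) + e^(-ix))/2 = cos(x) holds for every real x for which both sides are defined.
True.

Claim: (e^(ix) + e^(-ix))/2 = cos(x).
Reasoning: By Euler's formula e^(ix) = cos(x) + i·sin(x) and e^(-ix) = cos(x) - i·sin(x). Adding cancels the sine terms: e^(ix) + e^(-ix) = 2cos(x); divide by 2.
So the two sides agree for every real x for which both sides are defined.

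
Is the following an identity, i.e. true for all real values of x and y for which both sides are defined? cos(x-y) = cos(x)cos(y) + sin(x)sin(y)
Claim: cos(x-y) = cos(x)cos(y) + sin(x)sin(y).
Reasoning: Replace y by -y in cos(x+y) = cos(x)cos(y) - sin(x)sin(y) and use cos(-y) = cos(y), sin(-y) = -sin(y): cos(x-y) = cos(x)cos(y) + sin(x)sin(y).
So the two sides agree for all real values of x and y for which both sides are defined.

Conclusion: Yes, this is an identity.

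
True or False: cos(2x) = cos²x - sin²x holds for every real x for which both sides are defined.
True.

Claim: cos(2x) = cos²x - sin²x.
Reasoning: Put y = x in the addition formula cos(x+y) = cos(x)cos(y) - sin(x)sin(y): cos(2x) = cos²x - sin²x.
So the two sides agree for every real x for which both sides are defined.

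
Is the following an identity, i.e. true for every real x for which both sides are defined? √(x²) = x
No, this is NOT an identity.

Claim: √(x²) = x.
Test a specific point where both sides are defined: x = -1.
LHS = √(x²) ≈ 1.0000
RHS = x ≈ -1.0000
Since 1.0000 ≠ -1.0000, the equation fails at this point, so it cannot hold for every real x for which both sides are defined.
√(x²) = |x|, which differs from x whenever x < 0 (both sides are defined for every real x).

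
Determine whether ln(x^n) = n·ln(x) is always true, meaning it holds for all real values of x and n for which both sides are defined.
Claim: ln(x^n) = n·ln(x).
Reasoning: The right side requires x > 0. For x > 0, x^n = (e^(ln x))^n = e^(n·ln x), so taking ln of both sides gives ln(x^n) = n·ln(x).
So the two sides agree for all real values of x and n for which both sides are defined.

Conclusion: Yes, this is an identity.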